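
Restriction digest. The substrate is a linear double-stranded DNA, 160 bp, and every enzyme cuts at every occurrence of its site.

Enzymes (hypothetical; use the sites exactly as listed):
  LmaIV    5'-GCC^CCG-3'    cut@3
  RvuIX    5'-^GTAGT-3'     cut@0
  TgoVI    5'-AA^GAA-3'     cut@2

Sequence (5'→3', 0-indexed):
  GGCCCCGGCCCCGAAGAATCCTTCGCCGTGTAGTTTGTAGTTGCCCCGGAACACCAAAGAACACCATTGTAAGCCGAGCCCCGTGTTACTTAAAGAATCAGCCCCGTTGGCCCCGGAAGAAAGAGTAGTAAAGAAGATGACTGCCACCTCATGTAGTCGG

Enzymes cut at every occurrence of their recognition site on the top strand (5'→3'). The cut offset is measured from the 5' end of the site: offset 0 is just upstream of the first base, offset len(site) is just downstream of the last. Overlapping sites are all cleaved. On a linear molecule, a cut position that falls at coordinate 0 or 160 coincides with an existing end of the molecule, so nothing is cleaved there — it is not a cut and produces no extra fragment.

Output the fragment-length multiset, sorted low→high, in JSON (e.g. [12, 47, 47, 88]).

[4,5,6,6,6,7,8,8,9,9,9,13,14,14,20,22]

Scan for sites:
  LmaIV (GCCCCG, off=3): starts [1, 7, 42, 77, 100, 109] → cuts [4, 10, 45, 80, 103, 112]
  RvuIX (GTAGT, off=0): starts [29, 36, 124, 152] → cuts [29, 36, 124, 152]
  TgoVI (AAGAA, off=2): starts [13, 56, 92, 116, 130] → cuts [15, 58, 94, 118, 132]

Pooled cuts: [4, 10, 15, 29, 36, 45, 58, 80, 94, 103, 112, 118, 124, 132, 152]

Fragments:
  [0,4): 4 bp
  [4,10): 6 bp
  [10,15): 5 bp
  [15,29): 14 bp
  [29,36): 7 bp
  [36,45): 9 bp
  [45,58): 13 bp
  [58,80): 22 bp
  [80,94): 14 bp
  [94,103): 9 bp
  [103,112): 9 bp
  [112,118): 6 bp
  [118,124): 6 bp
  [124,132): 8 bp
  [132,152): 20 bp
  [152,160): 8 bp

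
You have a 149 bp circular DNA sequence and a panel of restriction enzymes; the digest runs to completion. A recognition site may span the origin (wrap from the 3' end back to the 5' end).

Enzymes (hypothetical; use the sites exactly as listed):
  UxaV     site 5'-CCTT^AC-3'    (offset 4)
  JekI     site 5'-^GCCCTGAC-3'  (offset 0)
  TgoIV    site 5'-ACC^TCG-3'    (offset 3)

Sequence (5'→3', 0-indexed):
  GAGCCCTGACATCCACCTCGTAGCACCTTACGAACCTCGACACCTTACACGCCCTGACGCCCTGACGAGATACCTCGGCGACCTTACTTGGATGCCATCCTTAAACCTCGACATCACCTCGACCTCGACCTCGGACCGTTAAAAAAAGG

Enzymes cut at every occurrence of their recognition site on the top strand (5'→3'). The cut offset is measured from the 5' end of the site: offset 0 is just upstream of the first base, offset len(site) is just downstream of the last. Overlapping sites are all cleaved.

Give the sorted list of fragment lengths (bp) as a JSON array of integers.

Scan for sites:
  UxaV (CCTTAC, off=4): starts [25, 42, 81] → cuts [29, 46, 85]
  JekI (GCCCTGAC, off=0): starts [2, 50, 58] → cuts [2, 50, 58]
  TgoIV (ACCTCG, off=3): starts [14, 33, 71, 104, 115, 121, 127] → cuts [17, 36, 74, 107, 118, 124, 130]

All cut coordinates (distinct, sorted): [2, 17, 29, 36, 46, 50, 58, 74, 85, 107, 118, 124, 130]

Fragment lengths:
  2→17: 15 bp
  17→29: 12 bp
  29→36: 7 bp
  36→46: 10 bp
  46→50: 4 bp
  50→58: 8 bp
  58→74: 16 bp
  74→85: 11 bp
  85→107: 22 bp
  107→118: 11 bp
  118→124: 6 bp
  124→130: 6 bp
  130→2 (wrap): 149-130+2 = 21 bp

[4,6,6,7,8,10,11,11,12,15,16,21,22]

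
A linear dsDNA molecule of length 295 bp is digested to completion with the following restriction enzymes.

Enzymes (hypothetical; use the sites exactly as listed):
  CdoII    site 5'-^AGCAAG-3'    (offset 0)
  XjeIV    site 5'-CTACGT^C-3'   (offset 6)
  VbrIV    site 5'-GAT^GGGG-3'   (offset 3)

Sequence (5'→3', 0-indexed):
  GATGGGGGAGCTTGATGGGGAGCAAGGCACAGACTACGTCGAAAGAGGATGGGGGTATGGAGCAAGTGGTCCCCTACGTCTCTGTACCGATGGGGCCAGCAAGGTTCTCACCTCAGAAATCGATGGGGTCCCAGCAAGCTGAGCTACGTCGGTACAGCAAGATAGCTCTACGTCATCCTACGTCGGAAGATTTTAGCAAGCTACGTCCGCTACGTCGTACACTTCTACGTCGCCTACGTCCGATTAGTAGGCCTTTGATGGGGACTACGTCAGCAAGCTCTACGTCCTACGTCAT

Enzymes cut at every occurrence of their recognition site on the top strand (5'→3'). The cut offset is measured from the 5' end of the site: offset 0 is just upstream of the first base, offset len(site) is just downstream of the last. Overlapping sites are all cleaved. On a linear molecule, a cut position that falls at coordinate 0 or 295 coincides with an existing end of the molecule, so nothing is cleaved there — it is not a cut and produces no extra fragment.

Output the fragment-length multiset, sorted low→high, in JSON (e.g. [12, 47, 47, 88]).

Site scan:
  CdoII AGCAAG/0: at [20, 60, 97, 132, 155, 194, 271] ⇒ [20, 60, 97, 132, 155, 194, 271]
  XjeIV CTACGTC/6: at [33, 73, 143, 167, 177, 200, 209, 224, 233, 264, 279, 286] ⇒ [39, 79, 149, 173, 183, 206, 215, 230, 239, 270, 285, 292]
  VbrIV GATGGGG/3: at [0, 13, 47, 88, 121, 256] ⇒ [3, 16, 50, 91, 124, 259]

All cut coordinates (distinct, sorted): [3, 16, 20, 39, 50, 60, 79, 91, 97, 124, 132, 149, 155, 173, 183, 194, 206, 215, 230, 239, 259, 270, 271, 285, 292]

Fragments:
  [0,3): 3 bp
  [3,16): 13 bp
  [16,20): 4 bp
  [20,39): 19 bp
  [39,50): 11 bp
  [50,60): 10 bp
  [60,79): 19 bp
  [79,91): 12 bp
  [91,97): 6 bp
  [97,124): 27 bp
  [124,132): 8 bp
  [132,149): 17 bp
  [149,155): 6 bp
  [155,173): 18 bp
  [173,183): 10 bp
  [183,194): 11 bp
  [194,206): 12 bp
  [206,215): 9 bp
  [215,230): 15 bp
  [230,239): 9 bp
  [239,259): 20 bp
  [259,270): 11 bp
  [270,271): 1 bp
  [271,285): 14 bp
  [285,292): 7 bp
  [292,295): 3 bp

[1,3,3,4,6,6,7,8,9,9,10,10,11,11,11,12,12,13,14,15,17,18,19,19,20,27]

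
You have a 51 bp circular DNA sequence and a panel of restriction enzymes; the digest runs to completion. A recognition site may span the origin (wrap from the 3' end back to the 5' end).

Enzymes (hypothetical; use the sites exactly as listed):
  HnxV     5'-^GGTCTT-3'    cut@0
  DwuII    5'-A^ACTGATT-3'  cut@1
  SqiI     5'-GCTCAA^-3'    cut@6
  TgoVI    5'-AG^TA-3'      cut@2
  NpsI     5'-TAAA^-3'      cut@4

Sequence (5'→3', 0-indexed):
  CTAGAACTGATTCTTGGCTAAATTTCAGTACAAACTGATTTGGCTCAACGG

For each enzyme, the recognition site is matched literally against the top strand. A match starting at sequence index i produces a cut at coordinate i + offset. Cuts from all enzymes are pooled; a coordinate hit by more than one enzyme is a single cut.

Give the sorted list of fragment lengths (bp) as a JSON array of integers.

[5,6,8,15,17]

Site scan:
  HnxV (GGTCTT, off=0): no sites
  DwuII (AACTGATT, off=1): starts [4, 32] → cuts [5, 33]
  SqiI (GCTCAA, off=6): starts [42] → cuts [48]
  TgoVI (AGTA, off=2): starts [26] → cuts [28]
  NpsI (TAAA, off=4): starts [18] → cuts [22]

Pooled cuts: [5, 22, 28, 33, 48]

Fragments:
  5→22: 17 bp
  22→28: 6 bp
  28→33: 5 bp
  33→48: 15 bp
  48→5 (wrap): 51-48+5 = 8 bp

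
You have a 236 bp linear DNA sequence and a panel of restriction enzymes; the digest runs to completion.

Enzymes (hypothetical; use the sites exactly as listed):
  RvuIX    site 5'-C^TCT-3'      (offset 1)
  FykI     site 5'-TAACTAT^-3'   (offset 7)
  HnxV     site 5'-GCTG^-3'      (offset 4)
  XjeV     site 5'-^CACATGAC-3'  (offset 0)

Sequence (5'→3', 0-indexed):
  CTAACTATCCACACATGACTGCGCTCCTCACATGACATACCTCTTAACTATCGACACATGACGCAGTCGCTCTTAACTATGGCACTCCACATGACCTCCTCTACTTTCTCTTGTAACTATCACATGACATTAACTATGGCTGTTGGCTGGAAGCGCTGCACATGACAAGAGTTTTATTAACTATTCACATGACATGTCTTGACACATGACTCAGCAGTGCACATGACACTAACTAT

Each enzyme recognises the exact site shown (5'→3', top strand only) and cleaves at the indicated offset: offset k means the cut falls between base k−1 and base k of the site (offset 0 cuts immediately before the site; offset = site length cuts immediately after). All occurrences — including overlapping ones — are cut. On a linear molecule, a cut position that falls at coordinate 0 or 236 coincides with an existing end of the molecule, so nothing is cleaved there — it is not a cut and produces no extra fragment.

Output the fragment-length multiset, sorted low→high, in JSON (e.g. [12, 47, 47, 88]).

Scan for sites:
  RvuIX CTCT/1: at [40, 69, 98, 107] ⇒ [41, 70, 99, 108]
  FykI TAACTAT/7: at [1, 44, 73, 113, 130, 177, 229] ⇒ [8, 51, 80, 120, 137, 184] (position 236 is a terminus of the linear molecule — no cut)
  HnxV GCTG/4: at [138, 145, 154] ⇒ [142, 149, 158]
  XjeV CACATGAC/0: at [11, 28, 54, 87, 120, 158, 185, 202, 219] ⇒ [11, 28, 54, 87, 120, 158, 185, 202, 219]

Pooled cuts: [8, 11, 28, 41, 51, 54, 70, 80, 87, 99, 108, 120, 137, 142, 149, 158, 184, 185, 202, 219]

Fragment lengths:
  [0,8): 8 bp
  [8,11): 3 bp
  [11,28): 17 bp
  [28,41): 13 bp
  [41,51): 10 bp
  [51,54): 3 bp
  [54,70): 16 bp
  [70,80): 10 bp
  [80,87): 7 bp
  [87,99): 12 bp
  [99,108): 9 bp
  [108,120): 12 bp
  [120,137): 17 bp
  [137,142): 5 bp
  [142,149): 7 bp
  [149,158): 9 bp
  [158,184): 26 bp
  [184,185): 1 bp
  [185,202): 17 bp
  [202,219): 17 bp
  [219,236): 17 bp

[1,3,3,5,7,7,8,9,9,10,10,12,12,13,16,17,17,17,17,17,26]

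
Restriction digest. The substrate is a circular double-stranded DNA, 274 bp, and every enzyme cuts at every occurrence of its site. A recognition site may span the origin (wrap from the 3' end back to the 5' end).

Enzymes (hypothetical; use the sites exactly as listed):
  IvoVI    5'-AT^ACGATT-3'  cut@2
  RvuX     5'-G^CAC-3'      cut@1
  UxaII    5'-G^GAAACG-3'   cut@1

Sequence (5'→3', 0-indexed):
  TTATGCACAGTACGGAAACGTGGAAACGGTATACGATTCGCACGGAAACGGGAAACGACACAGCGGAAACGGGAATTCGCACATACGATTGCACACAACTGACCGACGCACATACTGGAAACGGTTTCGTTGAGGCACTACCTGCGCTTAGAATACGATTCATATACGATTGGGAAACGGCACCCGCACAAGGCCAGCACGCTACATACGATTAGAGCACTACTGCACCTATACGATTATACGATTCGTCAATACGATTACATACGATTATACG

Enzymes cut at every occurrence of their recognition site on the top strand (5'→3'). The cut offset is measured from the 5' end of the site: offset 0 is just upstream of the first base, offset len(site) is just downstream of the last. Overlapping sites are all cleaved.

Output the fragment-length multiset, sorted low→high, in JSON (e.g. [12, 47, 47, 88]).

[4,5,6,7,7,7,7,8,8,8,8,8,9,9,10,10,10,10,11,11,13,14,14,16,17,18,19]

Scan for sites:
  IvoVI ATACGATT/2: at [30, 82, 152, 163, 205, 230, 238, 251, 261] ⇒ [32, 84, 154, 165, 207, 232, 240, 253, 263]
  RvuX GCAC/1: at [4, 39, 78, 90, 107, 134, 179, 185, 196, 216, 224] ⇒ [5, 40, 79, 91, 108, 135, 180, 186, 197, 217, 225]
  UxaII GGAAACG/1: at [13, 21, 43, 50, 64, 116, 172] ⇒ [14, 22, 44, 51, 65, 117, 173]

All cut coordinates (distinct, sorted): [5, 14, 22, 32, 40, 44, 51, 65, 79, 84, 91, 108, 117, 135, 154, 165, 173, 180, 186, 197, 207, 217, 225, 232, 240, 253, 263]

Fragments:
  5→14: 9 bp
  14→22: 8 bp
  22→32: 10 bp
  32→40: 8 bp
  40→44: 4 bp
  44→51: 7 bp
  51→65: 14 bp
  65→79: 14 bp
  79→84: 5 bp
  84→91: 7 bp
  91→108: 17 bp
  108→117: 9 bp
  117→135: 18 bp
  135→154: 19 bp
  154→165: 11 bp
  165→173: 8 bp
  173→180: 7 bp
  180→186: 6 bp
  186→197: 11 bp
  197→207: 10 bp
  207→217: 10 bp
  217→225: 8 bp
  225→232: 7 bp
  232→240: 8 bp
  240→253: 13 bp
  253→263: 10 bp
  263→5 (wrap): 274-263+5 = 16 bp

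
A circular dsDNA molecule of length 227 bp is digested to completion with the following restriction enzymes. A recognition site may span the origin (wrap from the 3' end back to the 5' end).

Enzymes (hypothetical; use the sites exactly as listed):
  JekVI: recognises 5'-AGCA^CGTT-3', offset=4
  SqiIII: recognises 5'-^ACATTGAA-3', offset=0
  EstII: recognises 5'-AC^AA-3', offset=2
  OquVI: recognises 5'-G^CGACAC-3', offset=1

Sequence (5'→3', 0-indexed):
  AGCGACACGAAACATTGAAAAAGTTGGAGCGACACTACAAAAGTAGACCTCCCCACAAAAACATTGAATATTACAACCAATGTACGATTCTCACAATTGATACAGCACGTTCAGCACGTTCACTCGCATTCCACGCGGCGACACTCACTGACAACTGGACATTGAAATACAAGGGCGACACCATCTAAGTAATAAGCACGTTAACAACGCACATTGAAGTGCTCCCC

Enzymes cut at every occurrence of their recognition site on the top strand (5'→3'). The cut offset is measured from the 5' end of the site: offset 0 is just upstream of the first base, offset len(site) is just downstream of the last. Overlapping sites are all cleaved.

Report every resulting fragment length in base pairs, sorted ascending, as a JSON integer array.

Per-enzyme occurrences:
  JekVI (AGCACGTT, off=4): starts [103, 112, 194] → cuts [107, 116, 198]
  SqiIII (ACATTGAA, off=0): starts [11, 60, 158, 210] → cuts [11, 60, 158, 210]
  EstII (ACAA, off=2): starts [36, 54, 72, 92, 150, 168, 203] → cuts [38, 56, 74, 94, 152, 170, 205]
  OquVI (GCGACAC, off=1): starts [1, 28, 137, 174] → cuts [2, 29, 138, 175]

Pooled cuts: [2, 11, 29, 38, 56, 60, 74, 94, 107, 116, 138, 152, 158, 170, 175, 198, 205, 210]

Fragment lengths:
  2→11: 9 bp
  11→29: 18 bp
  29→38: 9 bp
  38→56: 18 bp
  56→60: 4 bp
  60→74: 14 bp
  74→94: 20 bp
  94→107: 13 bp
  107→116: 9 bp
  116→138: 22 bp
  138→152: 14 bp
  152→158: 6 bp
  158→170: 12 bp
  170→175: 5 bp
  175→198: 23 bp
  198→205: 7 bp
  205→210: 5 bp
  210→2 (wrap): 227-210+2 = 19 bp

[4,5,5,6,7,9,9,9,12,13,14,14,18,18,19,20,22,23]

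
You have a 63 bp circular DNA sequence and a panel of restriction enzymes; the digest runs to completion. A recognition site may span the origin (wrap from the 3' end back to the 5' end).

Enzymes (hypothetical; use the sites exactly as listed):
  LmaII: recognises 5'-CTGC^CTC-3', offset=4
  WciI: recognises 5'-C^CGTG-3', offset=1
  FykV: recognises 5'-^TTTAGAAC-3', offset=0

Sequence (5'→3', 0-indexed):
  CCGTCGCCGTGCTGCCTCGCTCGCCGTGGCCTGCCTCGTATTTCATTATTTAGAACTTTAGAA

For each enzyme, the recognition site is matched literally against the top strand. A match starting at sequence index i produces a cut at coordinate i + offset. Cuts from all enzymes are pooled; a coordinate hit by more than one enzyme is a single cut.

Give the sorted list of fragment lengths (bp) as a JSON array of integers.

Per-enzyme occurrences:
  LmaII (CTGCCTC, off=4): starts [11, 30] → cuts [15, 34]
  WciI (CCGTG, off=1): starts [6, 23] → cuts [7, 24]
  FykV (TTTAGAAC, off=0): starts [48, 56] → cuts [48, 56]

Pooled cuts: [7, 15, 24, 34, 48, 56]

Fragments:
  7→15: 8 bp
  15→24: 9 bp
  24→34: 10 bp
  34→48: 14 bp
  48→56: 8 bp
  56→7 (wrap): 63-56+7 = 14 bp

[8,8,9,10,14,14]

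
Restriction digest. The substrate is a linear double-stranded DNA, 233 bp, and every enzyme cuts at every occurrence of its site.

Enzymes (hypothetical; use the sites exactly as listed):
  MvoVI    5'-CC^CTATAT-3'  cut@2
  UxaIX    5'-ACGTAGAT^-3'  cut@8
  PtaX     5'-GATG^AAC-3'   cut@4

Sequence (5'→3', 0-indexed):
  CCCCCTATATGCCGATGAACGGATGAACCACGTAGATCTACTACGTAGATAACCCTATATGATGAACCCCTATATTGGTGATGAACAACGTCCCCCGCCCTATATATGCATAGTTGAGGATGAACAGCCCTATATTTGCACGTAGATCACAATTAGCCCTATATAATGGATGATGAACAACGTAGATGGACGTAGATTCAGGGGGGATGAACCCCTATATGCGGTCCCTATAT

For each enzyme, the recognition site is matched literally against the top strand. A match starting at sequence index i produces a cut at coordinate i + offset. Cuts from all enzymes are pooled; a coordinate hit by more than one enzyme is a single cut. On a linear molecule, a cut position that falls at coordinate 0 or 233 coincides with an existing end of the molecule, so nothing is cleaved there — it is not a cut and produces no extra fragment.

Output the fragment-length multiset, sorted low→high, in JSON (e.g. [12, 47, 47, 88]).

[4,4,5,5,6,7,8,10,10,11,12,12,12,13,13,13,14,16,17,18,23]

Site scan:
  MvoVI CCCTATAT/2: at [2, 52, 67, 97, 127, 156, 212, 225] ⇒ [4, 54, 69, 99, 129, 158, 214, 227]
  UxaIX ACGTAGAT/8: at [29, 42, 139, 179, 189] ⇒ [37, 50, 147, 187, 197]
  PtaX GATGAAC/4: at [13, 21, 60, 79, 118, 171, 205] ⇒ [17, 25, 64, 83, 122, 175, 209]

Pooled cuts: [4, 17, 25, 37, 50, 54, 64, 69, 83, 99, 122, 129, 147, 158, 175, 187, 197, 209, 214, 227]

Fragment lengths:
  [0,4): 4 bp
  [4,17): 13 bp
  [17,25): 8 bp
  [25,37): 12 bp
  [37,50): 13 bp
  [50,54): 4 bp
  [54,64): 10 bp
  [64,69): 5 bp
  [69,83): 14 bp
  [83,99): 16 bp
  [99,122): 23 bp
  [122,129): 7 bp
  [129,147): 18 bp
  [147,158): 11 bp
  [158,175): 17 bp
  [175,187): 12 bp
  [187,197): 10 bp
  [197,209): 12 bp
  [209,214): 5 bp
  [214,227): 13 bp
  [227,233): 6 bp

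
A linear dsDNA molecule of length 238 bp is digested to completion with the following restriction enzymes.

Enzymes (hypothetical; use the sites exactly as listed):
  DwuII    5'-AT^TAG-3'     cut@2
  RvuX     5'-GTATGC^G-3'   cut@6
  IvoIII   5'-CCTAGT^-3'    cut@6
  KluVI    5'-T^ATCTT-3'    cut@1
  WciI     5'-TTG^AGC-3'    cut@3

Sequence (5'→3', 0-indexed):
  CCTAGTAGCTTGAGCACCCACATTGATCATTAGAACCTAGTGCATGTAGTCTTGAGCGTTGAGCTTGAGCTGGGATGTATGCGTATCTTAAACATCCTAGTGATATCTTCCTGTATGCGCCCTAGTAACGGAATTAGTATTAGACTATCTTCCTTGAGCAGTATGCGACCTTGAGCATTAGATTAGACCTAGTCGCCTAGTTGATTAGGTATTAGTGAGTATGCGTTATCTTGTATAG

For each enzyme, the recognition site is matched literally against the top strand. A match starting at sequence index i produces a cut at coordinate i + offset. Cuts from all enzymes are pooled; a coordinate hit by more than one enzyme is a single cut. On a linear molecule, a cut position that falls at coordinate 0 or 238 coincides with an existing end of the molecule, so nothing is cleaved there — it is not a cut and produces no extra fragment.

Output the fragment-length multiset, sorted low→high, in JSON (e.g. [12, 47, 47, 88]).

Scan for sites:
  DwuII (ATTAG, off=2): starts [28, 132, 138, 176, 181, 203, 210] → cuts [30, 134, 140, 178, 183, 205, 212]
  RvuX (GTATGCG, off=6): starts [76, 112, 160, 218] → cuts [82, 118, 166, 224]
  IvoIII (CCTAGT, off=6): starts [0, 35, 95, 120, 187, 195] → cuts [6, 41, 101, 126, 193, 201]
  KluVI (TATCTT, off=1): starts [83, 103, 145, 226] → cuts [84, 104, 146, 227]
  WciI (TTGAGC, off=3): starts [9, 51, 58, 64, 153, 170] → cuts [12, 54, 61, 67, 156, 173]

All cut coordinates (distinct, sorted): [6, 12, 30, 41, 54, 61, 67, 82, 84, 101, 104, 118, 126, 134, 140, 146, 156, 166, 173, 178, 183, 193, 201, 205, 212, 224, 227]

Fragments:
  [0,6): 6 bp
  [6,12): 6 bp
  [12,30): 18 bp
  [30,41): 11 bp
  [41,54): 13 bp
  [54,61): 7 bp
  [61,67): 6 bp
  [67,82): 15 bp
  [82,84): 2 bp
  [84,101): 17 bp
  [101,104): 3 bp
  [104,118): 14 bp
  [118,126): 8 bp
  [126,134): 8 bp
  [134,140): 6 bp
  [140,146): 6 bp
  [146,156): 10 bp
  [156,166): 10 bp
  [166,173): 7 bp
  [173,178): 5 bp
  [178,183): 5 bp
  [183,193): 10 bp
  [193,201): 8 bp
  [201,205): 4 bp
  [205,212): 7 bp
  [212,224): 12 bp
  [224,227): 3 bp
  [227,238): 11 bp

[2,3,3,4,5,5,6,6,6,6,6,7,7,7,8,8,8,10,10,10,11,11,12,13,14,15,17,18]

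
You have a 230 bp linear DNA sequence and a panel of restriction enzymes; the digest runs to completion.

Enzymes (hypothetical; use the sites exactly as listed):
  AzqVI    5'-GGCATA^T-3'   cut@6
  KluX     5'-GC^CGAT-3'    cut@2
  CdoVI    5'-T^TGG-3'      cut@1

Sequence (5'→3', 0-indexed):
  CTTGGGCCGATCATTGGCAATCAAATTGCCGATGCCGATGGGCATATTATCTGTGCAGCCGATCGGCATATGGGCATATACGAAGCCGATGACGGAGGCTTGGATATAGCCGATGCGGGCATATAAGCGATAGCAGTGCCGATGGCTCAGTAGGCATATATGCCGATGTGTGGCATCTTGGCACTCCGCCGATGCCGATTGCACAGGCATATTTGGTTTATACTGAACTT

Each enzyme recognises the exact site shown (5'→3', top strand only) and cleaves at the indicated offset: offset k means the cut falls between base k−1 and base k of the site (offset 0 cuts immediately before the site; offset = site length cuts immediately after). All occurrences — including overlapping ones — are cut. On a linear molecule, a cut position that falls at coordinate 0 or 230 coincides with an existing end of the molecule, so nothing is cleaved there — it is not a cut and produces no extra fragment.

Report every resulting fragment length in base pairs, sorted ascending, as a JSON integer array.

Site scan:
  AzqVI (GGCATAT, off=6): starts [40, 64, 72, 117, 152, 205] → cuts [46, 70, 78, 123, 158, 211]
  KluX (GCCGAT, off=2): starts [5, 27, 33, 57, 84, 108, 137, 161, 187, 193] → cuts [7, 29, 35, 59, 86, 110, 139, 163, 189, 195]
  CdoVI (TTGG, off=1): starts [1, 13, 99, 177, 212] → cuts [2, 14, 100, 178, 213]

All cut coordinates (distinct, sorted): [2, 7, 14, 29, 35, 46, 59, 70, 78, 86, 100, 110, 123, 139, 158, 163, 178, 189, 195, 211, 213]

Fragments:
  [0,2): 2 bp
  [2,7): 5 bp
  [7,14): 7 bp
  [14,29): 15 bp
  [29,35): 6 bp
  [35,46): 11 bp
  [46,59): 13 bp
  [59,70): 11 bp
  [70,78): 8 bp
  [78,86): 8 bp
  [86,100): 14 bp
  [100,110): 10 bp
  [110,123): 13 bp
  [123,139): 16 bp
  [139,158): 19 bp
  [158,163): 5 bp
  [163,178): 15 bp
  [178,189): 11 bp
  [189,195): 6 bp
  [195,211): 16 bp
  [211,213): 2 bp
  [213,230): 17 bp

[2,2,5,5,6,6,7,8,8,10,11,11,11,13,13,14,15,15,16,16,17,19]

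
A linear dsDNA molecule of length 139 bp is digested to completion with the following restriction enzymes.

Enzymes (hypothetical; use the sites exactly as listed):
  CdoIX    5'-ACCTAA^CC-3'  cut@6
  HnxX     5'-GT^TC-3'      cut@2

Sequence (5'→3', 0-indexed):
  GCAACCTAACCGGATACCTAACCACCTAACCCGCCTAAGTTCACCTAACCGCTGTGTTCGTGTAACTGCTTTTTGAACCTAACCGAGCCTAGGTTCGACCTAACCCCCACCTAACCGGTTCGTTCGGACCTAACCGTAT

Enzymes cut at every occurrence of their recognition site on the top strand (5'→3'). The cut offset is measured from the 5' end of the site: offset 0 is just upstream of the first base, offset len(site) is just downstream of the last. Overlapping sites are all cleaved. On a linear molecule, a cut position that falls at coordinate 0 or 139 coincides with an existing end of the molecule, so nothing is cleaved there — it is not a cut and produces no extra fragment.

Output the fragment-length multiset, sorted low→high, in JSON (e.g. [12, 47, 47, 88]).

[4,5,6,8,8,9,9,9,10,11,11,12,12,25]

Site scan:
  CdoIX ACCTAACC/6: at [3, 15, 23, 42, 76, 97, 108, 127] ⇒ [9, 21, 29, 48, 82, 103, 114, 133]
  HnxX GTTC/2: at [38, 55, 92, 117, 121] ⇒ [40, 57, 94, 119, 123]

Pooled cuts: [9, 21, 29, 40, 48, 57, 82, 94, 103, 114, 119, 123, 133]

Fragments:
  [0,9): 9 bp
  [9,21): 12 bp
  [21,29): 8 bp
  [29,40): 11 bp
  [40,48): 8 bp
  [48,57): 9 bp
  [57,82): 25 bp
  [82,94): 12 bp
  [94,103): 9 bp
  [103,114): 11 bp
  [114,119): 5 bp
  [119,123): 4 bp
  [123,133): 10 bp
  [133,139): 6 bp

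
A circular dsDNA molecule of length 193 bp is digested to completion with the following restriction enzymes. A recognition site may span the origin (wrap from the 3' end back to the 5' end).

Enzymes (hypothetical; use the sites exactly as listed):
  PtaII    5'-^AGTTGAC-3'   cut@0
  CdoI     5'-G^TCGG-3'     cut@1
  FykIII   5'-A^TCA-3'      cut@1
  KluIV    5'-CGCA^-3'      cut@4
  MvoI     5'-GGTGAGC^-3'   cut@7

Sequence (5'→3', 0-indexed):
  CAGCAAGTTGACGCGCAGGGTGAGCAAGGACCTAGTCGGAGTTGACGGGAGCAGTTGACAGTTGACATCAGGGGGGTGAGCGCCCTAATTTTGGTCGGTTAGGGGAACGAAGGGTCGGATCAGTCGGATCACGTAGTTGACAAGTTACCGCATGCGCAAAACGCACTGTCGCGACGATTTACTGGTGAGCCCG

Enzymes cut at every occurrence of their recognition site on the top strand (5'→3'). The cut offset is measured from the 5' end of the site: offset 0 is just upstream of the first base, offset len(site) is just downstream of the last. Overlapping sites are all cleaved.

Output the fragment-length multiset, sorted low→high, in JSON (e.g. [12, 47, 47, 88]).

Per-enzyme occurrences:
  PtaII (AGTTGAC, off=0): starts [5, 39, 52, 59, 134] → cuts [5, 39, 52, 59, 134]
  CdoI (GTCGG, off=1): starts [34, 93, 113, 122] → cuts [35, 94, 114, 123]
  FykIII (ATCA, off=1): starts [66, 118, 127] → cuts [67, 119, 128]
  KluIV (CGCA, off=4): starts [13, 148, 154, 161, 191] → cuts [2, 17, 152, 158, 165]
  MvoI (GGTGAGC, off=7): starts [18, 74, 183] → cuts [25, 81, 190]

All cut coordinates (distinct, sorted): [2, 5, 17, 25, 35, 39, 52, 59, 67, 81, 94, 114, 119, 123, 128, 134, 152, 158, 165, 190]

Fragments:
  2→5: 3 bp
  5→17: 12 bp
  17→25: 8 bp
  25→35: 10 bp
  35→39: 4 bp
  39→52: 13 bp
  52→59: 7 bp
  59→67: 8 bp
  67→81: 14 bp
  81→94: 13 bp
  94→114: 20 bp
  114→119: 5 bp
  119→123: 4 bp
  123→128: 5 bp
  128→134: 6 bp
  134→152: 18 bp
  152→158: 6 bp
  158→165: 7 bp
  165→190: 25 bp
  190→2 (wrap): 193-190+2 = 5 bp

[3,4,4,5,5,5,6,6,7,7,8,8,10,12,13,13,14,18,20,25]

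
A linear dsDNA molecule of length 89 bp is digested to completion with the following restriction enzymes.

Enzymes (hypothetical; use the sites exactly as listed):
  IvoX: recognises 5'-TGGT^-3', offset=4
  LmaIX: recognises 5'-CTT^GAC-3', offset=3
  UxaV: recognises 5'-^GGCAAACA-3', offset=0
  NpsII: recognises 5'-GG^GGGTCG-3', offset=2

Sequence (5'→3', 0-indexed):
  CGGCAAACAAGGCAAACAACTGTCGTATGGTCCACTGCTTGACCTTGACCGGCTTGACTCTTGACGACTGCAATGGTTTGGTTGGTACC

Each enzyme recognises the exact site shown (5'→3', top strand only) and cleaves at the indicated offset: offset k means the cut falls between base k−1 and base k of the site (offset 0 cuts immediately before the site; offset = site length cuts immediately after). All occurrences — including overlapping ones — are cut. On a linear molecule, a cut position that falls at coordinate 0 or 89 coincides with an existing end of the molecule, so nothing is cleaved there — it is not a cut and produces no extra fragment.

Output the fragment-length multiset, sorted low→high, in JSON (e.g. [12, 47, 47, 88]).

[1,3,4,5,6,7,9,9,9,15,21]

Site scan:
  IvoX TGGT/4: at [27, 73, 78, 82] ⇒ [31, 77, 82, 86]
  LmaIX CTTGAC/3: at [37, 43, 52, 59] ⇒ [40, 46, 55, 62]
  UxaV GGCAAACA/0: at [1, 10] ⇒ [1, 10]
  NpsII (GGGGGTCG, off=2): no sites

Pooled cuts: [1, 10, 31, 40, 46, 55, 62, 77, 82, 86]

Fragment lengths:
  [0,1): 1 bp
  [1,10): 9 bp
  [10,31): 21 bp
  [31,40): 9 bp
  [40,46): 6 bp
  [46,55): 9 bp
  [55,62): 7 bp
  [62,77): 15 bp
  [77,82): 5 bp
  [82,86): 4 bp
  [86,89): 3 bp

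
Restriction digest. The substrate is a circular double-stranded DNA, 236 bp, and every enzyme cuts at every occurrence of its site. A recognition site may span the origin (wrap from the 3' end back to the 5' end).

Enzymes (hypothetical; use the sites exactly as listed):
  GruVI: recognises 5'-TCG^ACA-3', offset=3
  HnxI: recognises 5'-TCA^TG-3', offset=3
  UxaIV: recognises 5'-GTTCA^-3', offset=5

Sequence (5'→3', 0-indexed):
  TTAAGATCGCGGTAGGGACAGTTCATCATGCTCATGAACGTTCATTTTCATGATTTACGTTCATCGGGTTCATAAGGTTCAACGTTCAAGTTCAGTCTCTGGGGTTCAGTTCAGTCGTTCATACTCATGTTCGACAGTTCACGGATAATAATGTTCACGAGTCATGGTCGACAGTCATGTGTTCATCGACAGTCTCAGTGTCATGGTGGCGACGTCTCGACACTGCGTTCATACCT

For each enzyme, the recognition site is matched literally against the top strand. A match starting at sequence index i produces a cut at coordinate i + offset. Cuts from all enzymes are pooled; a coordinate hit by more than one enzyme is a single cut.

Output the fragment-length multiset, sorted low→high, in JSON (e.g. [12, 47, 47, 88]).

Per-enzyme occurrences:
  GruVI TCGACA/3: at [130, 167, 185, 216] ⇒ [133, 170, 188, 219]
  HnxI TCATG/3: at [25, 31, 47, 124, 161, 174, 200] ⇒ [28, 34, 50, 127, 164, 177, 203]
  UxaIV GTTCA/5: at [20, 39, 58, 67, 76, 83, 89, 103, 108, 116, 136, 152, 180, 226] ⇒ [25, 44, 63, 72, 81, 88, 94, 108, 113, 121, 141, 157, 185, 231]

Pooled cuts: [25, 28, 34, 44, 50, 63, 72, 81, 88, 94, 108, 113, 121, 127, 133, 141, 157, 164, 170, 177, 185, 188, 203, 219, 231]

Fragments:
  25→28: 3 bp
  28→34: 6 bp
  34→44: 10 bp
  44→50: 6 bp
  50→63: 13 bp
  63→72: 9 bp
  72→81: 9 bp
  81→88: 7 bp
  88→94: 6 bp
  94→108: 14 bp
  108→113: 5 bp
  113→121: 8 bp
  121→127: 6 bp
  127→133: 6 bp
  133→141: 8 bp
  141→157: 16 bp
  157→164: 7 bp
  164→170: 6 bp
  170→177: 7 bp
  177→185: 8 bp
  185→188: 3 bp
  188→203: 15 bp
  203→219: 16 bp
  219→231: 12 bp
  231→25 (wrap): 236-231+25 = 30 bp

[3,3,5,6,6,6,6,6,6,7,7,7,8,8,8,9,9,10,12,13,14,15,16,16,30]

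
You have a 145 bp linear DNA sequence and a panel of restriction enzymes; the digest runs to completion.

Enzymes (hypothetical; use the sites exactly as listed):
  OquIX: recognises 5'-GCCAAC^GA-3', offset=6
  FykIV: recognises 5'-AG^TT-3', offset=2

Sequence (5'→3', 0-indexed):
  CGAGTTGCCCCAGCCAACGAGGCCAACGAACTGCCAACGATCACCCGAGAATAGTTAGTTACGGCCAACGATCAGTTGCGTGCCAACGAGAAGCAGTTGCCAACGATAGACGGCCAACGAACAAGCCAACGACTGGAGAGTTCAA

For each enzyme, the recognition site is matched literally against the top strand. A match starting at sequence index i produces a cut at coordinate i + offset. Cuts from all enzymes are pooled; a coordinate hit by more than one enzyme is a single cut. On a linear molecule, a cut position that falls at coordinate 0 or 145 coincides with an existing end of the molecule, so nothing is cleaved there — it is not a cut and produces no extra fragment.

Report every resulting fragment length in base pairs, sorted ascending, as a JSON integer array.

Per-enzyme occurrences:
  OquIX GCCAACGA/6: at [12, 21, 32, 63, 81, 98, 112, 124] ⇒ [18, 27, 38, 69, 87, 104, 118, 130]
  FykIV AGTT/2: at [2, 52, 56, 73, 94, 138] ⇒ [4, 54, 58, 75, 96, 140]

All cut coordinates (distinct, sorted): [4, 18, 27, 38, 54, 58, 69, 75, 87, 96, 104, 118, 130, 140]

Fragment lengths:
  [0,4): 4 bp
  [4,18): 14 bp
  [18,27): 9 bp
  [27,38): 11 bp
  [38,54): 16 bp
  [54,58): 4 bp
  [58,69): 11 bp
  [69,75): 6 bp
  [75,87): 12 bp
  [87,96): 9 bp
  [96,104): 8 bp
  [104,118): 14 bp
  [118,130): 12 bp
  [130,140): 10 bp
  [140,145): 5 bp

[4,4,5,6,8,9,9,10,11,11,12,12,14,14,16]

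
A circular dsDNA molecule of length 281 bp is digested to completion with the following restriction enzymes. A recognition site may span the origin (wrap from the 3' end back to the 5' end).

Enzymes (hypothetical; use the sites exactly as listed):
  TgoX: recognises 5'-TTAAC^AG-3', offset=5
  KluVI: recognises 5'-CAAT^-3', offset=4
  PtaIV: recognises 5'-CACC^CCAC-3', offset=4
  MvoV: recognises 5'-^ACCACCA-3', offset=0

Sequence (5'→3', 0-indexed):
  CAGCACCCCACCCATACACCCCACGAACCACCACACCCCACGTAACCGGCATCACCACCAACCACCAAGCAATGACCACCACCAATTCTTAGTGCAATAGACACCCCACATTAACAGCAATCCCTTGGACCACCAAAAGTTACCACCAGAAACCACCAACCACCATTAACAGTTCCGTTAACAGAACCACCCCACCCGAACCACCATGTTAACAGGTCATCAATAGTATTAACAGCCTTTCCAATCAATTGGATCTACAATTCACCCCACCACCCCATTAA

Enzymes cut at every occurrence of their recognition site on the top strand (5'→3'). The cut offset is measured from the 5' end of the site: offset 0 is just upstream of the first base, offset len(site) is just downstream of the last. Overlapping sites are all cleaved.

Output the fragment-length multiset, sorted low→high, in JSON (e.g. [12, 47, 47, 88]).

[1,3,4,5,6,6,6,7,7,7,7,8,9,9,9,10,10,11,11,12,12,12,12,12,13,13,13,14,16,16]

Per-enzyme occurrences:
  TgoX TTAACAG/5: at [110, 165, 177, 208, 228, 277] ⇒ [1, 115, 170, 182, 213, 233]
  KluVI CAAT/4: at [69, 82, 94, 117, 220, 241, 245, 257] ⇒ [73, 86, 98, 121, 224, 245, 249, 261]
  PtaIV CACCCCAC/4: at [3, 16, 33, 101, 187, 262] ⇒ [7, 20, 37, 105, 191, 266]
  MvoV ACCACCA/0: at [26, 53, 60, 74, 77, 128, 141, 151, 158, 199] ⇒ [26, 53, 60, 74, 77, 128, 141, 151, 158, 199]

Pooled cuts: [1, 7, 20, 26, 37, 53, 60, 73, 74, 77, 86, 98, 105, 115, 121, 128, 141, 151, 158, 170, 182, 191, 199, 213, 224, 233, 245, 249, 261, 266]

Fragments:
  1→7: 6 bp
  7→20: 13 bp
  20→26: 6 bp
  26→37: 11 bp
  37→53: 16 bp
  53→60: 7 bp
  60→73: 13 bp
  73→74: 1 bp
  74→77: 3 bp
  77→86: 9 bp
  86→98: 12 bp
  98→105: 7 bp
  105→115: 10 bp
  115→121: 6 bp
  121→128: 7 bp
  128→141: 13 bp
  141→151: 10 bp
  151→158: 7 bp
  158→170: 12 bp
  170→182: 12 bp
  182→191: 9 bp
  191→199: 8 bp
  199→213: 14 bp
  213→224: 11 bp
  224→233: 9 bp
  233→245: 12 bp
  245→249: 4 bp
  249→261: 12 bp
  261→266: 5 bp
  266→1 (wrap): 281-266+1 = 16 bp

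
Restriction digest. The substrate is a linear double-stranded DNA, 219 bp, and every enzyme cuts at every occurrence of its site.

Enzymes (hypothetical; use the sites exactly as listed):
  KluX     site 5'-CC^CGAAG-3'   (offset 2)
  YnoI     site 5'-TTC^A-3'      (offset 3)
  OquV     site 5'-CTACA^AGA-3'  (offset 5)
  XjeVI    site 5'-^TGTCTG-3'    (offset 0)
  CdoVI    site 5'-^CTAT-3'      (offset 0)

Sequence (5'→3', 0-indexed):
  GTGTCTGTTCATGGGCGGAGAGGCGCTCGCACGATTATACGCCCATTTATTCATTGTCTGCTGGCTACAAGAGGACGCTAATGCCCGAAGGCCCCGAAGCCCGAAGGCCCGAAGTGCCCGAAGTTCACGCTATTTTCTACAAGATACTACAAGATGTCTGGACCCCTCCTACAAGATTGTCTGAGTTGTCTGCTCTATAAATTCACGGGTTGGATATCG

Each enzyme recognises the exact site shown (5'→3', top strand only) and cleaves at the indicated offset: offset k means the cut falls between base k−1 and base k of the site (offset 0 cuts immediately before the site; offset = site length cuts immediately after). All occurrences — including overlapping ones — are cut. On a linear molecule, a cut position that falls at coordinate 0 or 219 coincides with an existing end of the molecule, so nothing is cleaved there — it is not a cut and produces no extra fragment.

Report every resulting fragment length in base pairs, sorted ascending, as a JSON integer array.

Per-enzyme occurrences:
  KluX CCCGAAG/2: at [83, 92, 99, 107, 116] ⇒ [85, 94, 101, 109, 118]
  YnoI TTCA/3: at [7, 49, 123, 201] ⇒ [10, 52, 126, 204]
  OquV CTACAAGA/5: at [64, 136, 146, 168] ⇒ [69, 141, 151, 173]
  XjeVI TGTCTG/0: at [1, 54, 154, 177, 186] ⇒ [1, 54, 154, 177, 186]
  CdoVI CTAT/0: at [129, 194] ⇒ [129, 194]

All cut coordinates (distinct, sorted): [1, 10, 52, 54, 69, 85, 94, 101, 109, 118, 126, 129, 141, 151, 154, 173, 177, 186, 194, 204]

Fragment lengths:
  [0,1): 1 bp
  [1,10): 9 bp
  [10,52): 42 bp
  [52,54): 2 bp
  [54,69): 15 bp
  [69,85): 16 bp
  [85,94): 9 bp
  [94,101): 7 bp
  [101,109): 8 bp
  [109,118): 9 bp
  [118,126): 8 bp
  [126,129): 3 bp
  [129,141): 12 bp
  [141,151): 10 bp
  [151,154): 3 bp
  [154,173): 19 bp
  [173,177): 4 bp
  [177,186): 9 bp
  [186,194): 8 bp
  [194,204): 10 bp
  [204,219): 15 bp

[1,2,3,3,4,7,8,8,8,9,9,9,9,10,10,12,15,15,16,19,42]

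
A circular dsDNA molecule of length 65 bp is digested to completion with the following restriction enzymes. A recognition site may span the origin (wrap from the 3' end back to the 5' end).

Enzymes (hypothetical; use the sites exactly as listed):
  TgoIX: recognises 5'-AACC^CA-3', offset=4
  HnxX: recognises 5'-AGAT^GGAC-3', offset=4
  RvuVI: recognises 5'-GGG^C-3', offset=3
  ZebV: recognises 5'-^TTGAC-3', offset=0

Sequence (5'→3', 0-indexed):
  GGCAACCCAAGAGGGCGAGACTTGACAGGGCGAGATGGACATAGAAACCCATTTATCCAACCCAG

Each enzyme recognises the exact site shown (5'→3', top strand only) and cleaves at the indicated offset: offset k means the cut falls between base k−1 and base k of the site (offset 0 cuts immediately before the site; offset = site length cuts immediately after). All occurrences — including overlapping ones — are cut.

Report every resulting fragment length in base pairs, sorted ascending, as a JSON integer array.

Site scan:
  TgoIX AACCCA/4: at [3, 45, 58] ⇒ [7, 49, 62]
  HnxX AGATGGAC/4: at [32] ⇒ [36]
  RvuVI GGGC/3: at [12, 27, 64] ⇒ [2, 15, 30]
  ZebV TTGAC/0: at [21] ⇒ [21]

Pooled cuts: [2, 7, 15, 21, 30, 36, 49, 62]

Fragments:
  2→7: 5 bp
  7→15: 8 bp
  15→21: 6 bp
  21→30: 9 bp
  30→36: 6 bp
  36→49: 13 bp
  49→62: 13 bp
  62→2 (wrap): 65-62+2 = 5 bp

[5,5,6,6,8,9,13,13]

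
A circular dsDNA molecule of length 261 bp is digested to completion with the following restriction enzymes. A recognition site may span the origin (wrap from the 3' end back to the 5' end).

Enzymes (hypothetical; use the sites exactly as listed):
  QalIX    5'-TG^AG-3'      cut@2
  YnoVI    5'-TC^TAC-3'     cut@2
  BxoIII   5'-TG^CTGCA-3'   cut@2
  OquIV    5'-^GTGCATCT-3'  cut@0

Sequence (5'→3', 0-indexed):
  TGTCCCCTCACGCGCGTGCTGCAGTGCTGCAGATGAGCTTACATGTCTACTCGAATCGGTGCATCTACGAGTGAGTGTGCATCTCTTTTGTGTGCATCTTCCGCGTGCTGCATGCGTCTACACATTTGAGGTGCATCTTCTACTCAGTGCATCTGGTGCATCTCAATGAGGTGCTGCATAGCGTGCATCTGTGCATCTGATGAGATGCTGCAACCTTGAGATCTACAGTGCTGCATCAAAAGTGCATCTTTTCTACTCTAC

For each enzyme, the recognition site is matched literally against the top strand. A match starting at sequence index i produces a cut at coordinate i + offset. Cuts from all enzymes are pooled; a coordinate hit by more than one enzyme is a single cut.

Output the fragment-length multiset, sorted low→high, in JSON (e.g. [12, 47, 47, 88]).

[2,3,5,5,5,5,6,7,7,8,8,8,9,9,9,10,10,11,11,11,11,12,12,12,13,15,16,21]

Scan for sites:
  QalIX TGAG/2: at [33, 71, 126, 166, 200, 216] ⇒ [35, 73, 128, 168, 202, 218]
  YnoVI TCTAC/2: at [45, 63, 116, 138, 221, 251, 256] ⇒ [47, 65, 118, 140, 223, 253, 258]
  BxoIII TGCTGCA/2: at [16, 24, 105, 171, 205, 228] ⇒ [18, 26, 107, 173, 207, 230]
  OquIV GTGCATCT/0: at [58, 76, 91, 130, 146, 155, 182, 190, 241] ⇒ [58, 76, 91, 130, 146, 155, 182, 190, 241]

All cut coordinates (distinct, sorted): [18, 26, 35, 47, 58, 65, 73, 76, 91, 107, 118, 128, 130, 140, 146, 155, 168, 173, 182, 190, 202, 207, 218, 223, 230, 241, 253, 258]

Fragments:
  18→26: 8 bp
  26→35: 9 bp
  35→47: 12 bp
  47→58: 11 bp
  58→65: 7 bp
  65→73: 8 bp
  73→76: 3 bp
  76→91: 15 bp
  91→107: 16 bp
  107→118: 11 bp
  118→128: 10 bp
  128→130: 2 bp
  130→140: 10 bp
  140→146: 6 bp
  146→155: 9 bp
  155→168: 13 bp
  168→173: 5 bp
  173→182: 9 bp
  182→190: 8 bp
  190→202: 12 bp
  202→207: 5 bp
  207→218: 11 bp
  218→223: 5 bp
  223→230: 7 bp
  230→241: 11 bp
  241→253: 12 bp
  253→258: 5 bp
  258→18 (wrap): 261-258+18 = 21 bp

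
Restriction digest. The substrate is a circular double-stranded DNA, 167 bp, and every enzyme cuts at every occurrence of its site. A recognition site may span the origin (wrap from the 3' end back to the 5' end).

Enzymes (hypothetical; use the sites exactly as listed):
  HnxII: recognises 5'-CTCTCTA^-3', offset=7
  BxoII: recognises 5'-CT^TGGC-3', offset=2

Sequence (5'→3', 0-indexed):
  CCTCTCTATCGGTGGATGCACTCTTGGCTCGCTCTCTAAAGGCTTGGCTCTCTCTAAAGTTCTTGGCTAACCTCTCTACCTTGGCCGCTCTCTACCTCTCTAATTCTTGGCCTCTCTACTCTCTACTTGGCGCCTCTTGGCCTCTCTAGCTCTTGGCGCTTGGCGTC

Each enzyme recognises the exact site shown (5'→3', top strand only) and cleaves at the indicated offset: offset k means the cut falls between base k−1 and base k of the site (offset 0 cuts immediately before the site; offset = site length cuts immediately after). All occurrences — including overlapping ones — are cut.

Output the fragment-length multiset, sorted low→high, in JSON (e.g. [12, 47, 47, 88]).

[2,3,5,5,6,7,7,7,8,10,11,11,12,13,14,15,15,16]

Per-enzyme occurrences:
  HnxII (CTCTCTA, off=7): starts [1, 31, 49, 71, 87, 95, 111, 118, 141] → cuts [8, 38, 56, 78, 94, 102, 118, 125, 148]
  BxoII (CTTGGC, off=2): starts [22, 42, 61, 79, 105, 125, 135, 151, 158] → cuts [24, 44, 63, 81, 107, 127, 137, 153, 160]

Pooled cuts: [8, 24, 38, 44, 56, 63, 78, 81, 94, 102, 107, 118, 125, 127, 137, 148, 153, 160]

Fragments:
  8→24: 16 bp
  24→38: 14 bp
  38→44: 6 bp
  44→56: 12 bp
  56→63: 7 bp
  63→78: 15 bp
  78→81: 3 bp
  81→94: 13 bp
  94→102: 8 bp
  102→107: 5 bp
  107→118: 11 bp
  118→125: 7 bp
  125→127: 2 bp
  127→137: 10 bp
  137→148: 11 bp
  148→153: 5 bp
  153→160: 7 bp
  160→8 (wrap): 167-160+8 = 15 bp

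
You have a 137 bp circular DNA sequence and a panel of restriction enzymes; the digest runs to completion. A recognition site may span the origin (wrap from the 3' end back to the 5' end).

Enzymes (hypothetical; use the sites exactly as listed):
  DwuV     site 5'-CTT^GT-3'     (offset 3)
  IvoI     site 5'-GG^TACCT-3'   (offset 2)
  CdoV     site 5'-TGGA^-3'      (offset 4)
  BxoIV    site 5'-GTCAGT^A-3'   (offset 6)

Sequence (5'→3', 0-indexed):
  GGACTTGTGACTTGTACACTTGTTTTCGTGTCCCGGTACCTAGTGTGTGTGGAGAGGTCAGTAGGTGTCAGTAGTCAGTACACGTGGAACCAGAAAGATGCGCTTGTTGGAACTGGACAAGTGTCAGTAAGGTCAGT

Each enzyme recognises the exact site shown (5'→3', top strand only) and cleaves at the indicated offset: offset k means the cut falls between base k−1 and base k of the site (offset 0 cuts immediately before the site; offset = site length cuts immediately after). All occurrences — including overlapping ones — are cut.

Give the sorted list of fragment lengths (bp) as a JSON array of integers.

[3,6,6,7,7,8,9,9,10,11,12,15,17,17]

Site scan:
  DwuV (CTTGT, off=3): starts [3, 10, 18, 102] → cuts [6, 13, 21, 105]
  IvoI (GGTACCT, off=2): starts [34] → cuts [36]
  CdoV (TGGA, off=4): starts [49, 84, 107, 113, 136] → cuts [3, 53, 88, 111, 117]
  BxoIV (GTCAGTA, off=6): starts [56, 66, 73, 122] → cuts [62, 72, 79, 128]

All cut coordinates (distinct, sorted): [3, 6, 13, 21, 36, 53, 62, 72, 79, 88, 105, 111, 117, 128]

Fragment lengths:
  3→6: 3 bp
  6→13: 7 bp
  13→21: 8 bp
  21→36: 15 bp
  36→53: 17 bp
  53→62: 9 bp
  62→72: 10 bp
  72→79: 7 bp
  79→88: 9 bp
  88→105: 17 bp
  105→111: 6 bp
  111→117: 6 bp
  117→128: 11 bp
  128→3 (wrap): 137-128+3 = 12 bp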